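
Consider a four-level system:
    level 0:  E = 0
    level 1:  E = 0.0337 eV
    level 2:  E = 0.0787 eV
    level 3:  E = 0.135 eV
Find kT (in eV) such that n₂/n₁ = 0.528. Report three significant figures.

0.0705 eV

n₂/n₁ = exp[−(E₂−E₁)/kT] = 0.528.
⇒ (E₂−E₁)/kT = ln(1/0.528) = ln(1.8939) = 0.63864.
kT = 0.0450 eV / 0.63864 = 0.0705 eV.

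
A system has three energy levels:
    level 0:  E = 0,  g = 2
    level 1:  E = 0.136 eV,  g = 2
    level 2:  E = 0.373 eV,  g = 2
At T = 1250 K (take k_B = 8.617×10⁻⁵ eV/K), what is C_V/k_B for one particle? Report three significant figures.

0.504

k_BT = 8.617×10⁻⁵ × 1250 K = 0.10771 eV.
Eᵢ/kT = 0, 1.2626, 3.4630.
Z = Σ gᵢe^(−Eᵢ/kT) = 2·e^(−0) + 2·e^(−1.2626) + 2·e^(−3.4630) = 2.0000 + 0.56583 + 0.062671 = 2.6285.
⟨E⟩ = 0.038170 eV, ⟨E²⟩ = 0.0072988 eV².
C_V/k_B = (⟨E²⟩ − ⟨E⟩²)/(kT)² = (0.0072988 − 0.0014569)/0.011601 = 0.504.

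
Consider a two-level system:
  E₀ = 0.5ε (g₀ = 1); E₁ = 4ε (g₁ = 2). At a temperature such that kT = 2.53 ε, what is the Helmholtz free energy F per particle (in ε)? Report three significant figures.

-0.528 ε

Eᵢ/kT = 0.19763, 1.5810.
Z = Σ gᵢe^(−Eᵢ/kT) = 1·e^(−0.19763) + 2·e^(−1.5810) = 0.82067 + 0.41154 = 1.2322.
F = −kT ln Z = −2.53 × ln(1.2322) = −2.53 × 0.20880 = -0.528 ε.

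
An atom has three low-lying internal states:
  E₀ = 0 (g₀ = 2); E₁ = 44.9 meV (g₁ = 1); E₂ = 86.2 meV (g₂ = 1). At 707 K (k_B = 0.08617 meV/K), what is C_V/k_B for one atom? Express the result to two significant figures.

k_BT = 0.08617 × 707 K = 60.92 meV.
Eᵢ/kT = 0, 0.7370, 1.415.
Z = Σ gᵢe^(−Eᵢ/kT) = 2·e^(−0) + 1·e^(−0.7370) + 1·e^(−1.415) = 2.000 + 0.4785 + 0.2429 = 2.721.
⟨E⟩ = 15.59 meV, ⟨E²⟩ = 1018 meV².
C_V/k_B = (⟨E²⟩ − ⟨E⟩²)/(kT)² = (1018 − 243.0)/3711 = 0.21.

0.21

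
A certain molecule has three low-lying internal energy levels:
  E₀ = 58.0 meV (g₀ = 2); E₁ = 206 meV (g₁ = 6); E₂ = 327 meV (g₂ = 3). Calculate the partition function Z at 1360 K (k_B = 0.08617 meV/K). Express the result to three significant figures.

Z = 2.44

k_BT = 0.08617 × 1360 K = 117.19 meV.
Eᵢ/kT = 0.49492, 1.7578, 2.7903.
Z = Σ gᵢe^(−Eᵢ/kT) = 2·e^(−0.49492) + 6·e^(−1.7578) + 3·e^(−2.7903) = 1.2192 + 1.0345 + 0.18421 = 2.4379.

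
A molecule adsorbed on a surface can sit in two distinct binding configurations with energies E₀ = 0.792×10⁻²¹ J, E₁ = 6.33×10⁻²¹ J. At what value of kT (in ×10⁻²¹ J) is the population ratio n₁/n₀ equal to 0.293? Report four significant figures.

4.511 ×10⁻²¹ J

n₁/n₀ = exp[−(E₁−E₀)/kT] = 0.293.
⇒ (E₁−E₀)/kT = ln(1/0.293) = ln(3.41297) = 1.22758.
kT = 5.538 ×10⁻²¹ J / 1.22758 = 4.511 ×10⁻²¹ J.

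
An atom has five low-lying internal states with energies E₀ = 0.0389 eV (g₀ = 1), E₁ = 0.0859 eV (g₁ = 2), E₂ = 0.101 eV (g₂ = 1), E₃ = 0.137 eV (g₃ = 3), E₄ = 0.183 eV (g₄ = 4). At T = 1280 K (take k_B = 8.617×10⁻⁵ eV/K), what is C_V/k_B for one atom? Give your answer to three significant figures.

0.198

k_BT = 8.617×10⁻⁵ × 1280 K = 0.11030 eV.
Eᵢ/kT = 0.35267, 0.77879, 0.91568, 1.2421, 1.6591.
Z = Σ gᵢe^(−Eᵢ/kT) = 1·e^(−0.35267) + 2·e^(−0.77879) + 1·e^(−0.91568) + 3·e^(−1.2421) + 4·e^(−1.6591) = 0.70281 + 0.91792 + 0.40024 + 0.86633 + 0.76124 = 3.6485.
⟨E⟩ = 0.11090 eV, ⟨E²⟩ = 0.014711 eV².
C_V/k_B = (⟨E²⟩ − ⟨E⟩²)/(kT)² = (0.014711 − 0.012299)/0.012166 = 0.198.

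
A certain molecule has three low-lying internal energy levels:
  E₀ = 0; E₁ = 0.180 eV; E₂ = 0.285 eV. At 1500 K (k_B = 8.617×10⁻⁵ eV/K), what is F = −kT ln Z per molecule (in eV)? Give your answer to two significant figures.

k_BT = 8.617×10⁻⁵ × 1500 K = 0.1293 eV.
Eᵢ/kT = 0, 1.392, 2.204.
Z = Σ e^(−Eᵢ/kT) = e^(−0) + e^(−1.392) + e^(−2.204) = 1.000 + 0.2486 + 0.1104 = 1.359.
F = −kT ln Z = −0.1293 × ln(1.359) = −0.1293 × 0.3067 = -0.040 eV.

-0.040 eV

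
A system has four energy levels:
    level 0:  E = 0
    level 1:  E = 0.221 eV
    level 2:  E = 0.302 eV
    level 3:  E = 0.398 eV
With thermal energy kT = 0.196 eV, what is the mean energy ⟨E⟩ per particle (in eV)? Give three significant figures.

Eᵢ/kT = 0, 1.1276, 1.5408, 2.0306.
Z = Σ e^(−Eᵢ/kT) = e^(−0) + e^(−1.1276) + e^(−1.5408) + e^(−2.0306) = 1.0000 + 0.32381 + 0.21421 + 0.13126 = 1.6693.
⟨E⟩ = Σ Eᵢ e^(−Eᵢ/kT) / Z = (0·1.0000 + 0.221·0.32381 + 0.302·0.21421 + 0.398·0.13126) / 1.6693 = 0.113 eV.

0.113 eV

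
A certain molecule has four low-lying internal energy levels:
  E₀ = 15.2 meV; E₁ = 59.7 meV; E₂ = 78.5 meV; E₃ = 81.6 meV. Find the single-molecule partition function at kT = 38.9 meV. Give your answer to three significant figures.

Z = 1.15

Eᵢ/kT = 0.39075, 1.5347, 2.0180, 2.0977.
Z = Σ e^(−Eᵢ/kT) = e^(−0.39075) + e^(−1.5347) + e^(−2.0180) + e^(−2.0977) = 0.67655 + 0.21552 + 0.13292 + 0.12274 = 1.1477.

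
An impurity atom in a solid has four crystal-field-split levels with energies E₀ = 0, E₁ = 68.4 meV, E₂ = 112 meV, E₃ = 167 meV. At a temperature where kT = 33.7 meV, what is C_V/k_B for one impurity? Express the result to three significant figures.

0.818

Eᵢ/kT = 0, 2.0297, 3.3234, 4.9555.
Z = Σ e^(−Eᵢ/kT) = e^(−0) + e^(−2.0297) + e^(−3.3234) + e^(−4.9555) = 1.0000 + 0.13137 + 0.036030 + 0.0070446 = 1.1744.
⟨E⟩ = 12.089 meV, ⟨E²⟩ = 1075.5 meV².
C_V/k_B = (⟨E²⟩ − ⟨E⟩²)/(kT)² = (1075.5 − 146.14)/1135.7 = 0.818.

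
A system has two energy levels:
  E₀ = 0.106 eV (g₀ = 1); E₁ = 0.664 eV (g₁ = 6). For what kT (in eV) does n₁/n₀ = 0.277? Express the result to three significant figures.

n₁/n₀ = (g₁/g₀) exp[−(E₁−E₀)/kT] = 0.277.
⇒ (E₁−E₀)/kT = ln((6/1)/0.277) = ln(21.661) = 3.0755.
kT = 0.558 eV / 3.0755 = 0.181 eV.

0.181 eV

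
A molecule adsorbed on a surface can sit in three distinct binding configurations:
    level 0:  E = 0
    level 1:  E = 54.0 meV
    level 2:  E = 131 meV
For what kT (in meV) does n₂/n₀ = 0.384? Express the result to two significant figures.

140 meV

n₂/n₀ = exp[−(E₂−E₀)/kT] = 0.384.
⇒ (E₂−E₀)/kT = ln(1/0.384) = ln(2.604) = 0.9570.
kT = 131 meV / 0.9570 = 140 meV.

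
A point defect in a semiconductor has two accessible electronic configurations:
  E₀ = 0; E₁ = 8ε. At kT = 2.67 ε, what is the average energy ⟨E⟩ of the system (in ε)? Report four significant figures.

0.3808 ε

Eᵢ/kT = 0, 2.99625.
Z = Σ e^(−Eᵢ/kT) = e^(−0) + e^(−2.99625) = 1.00000 + 0.0499741 = 1.04997.
⟨E⟩ = Σ Eᵢ e^(−Eᵢ/kT) / Z = (0·1.00000 + 8·0.0499741) / 1.04997 = 0.3808 ε.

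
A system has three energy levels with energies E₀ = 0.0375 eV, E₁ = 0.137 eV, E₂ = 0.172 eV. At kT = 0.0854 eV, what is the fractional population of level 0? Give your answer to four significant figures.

Eᵢ/kT = 0.439110, 1.60422, 2.01405.
Z = Σ e^(−Eᵢ/kT) = e^(−0.439110) + e^(−1.60422) + e^(−2.01405) = 0.644610 + 0.201046 + 0.133447 = 0.979103.
P₀ = e^(−E₀/kT) / Z = 0.644610/0.979103 = 0.6584.

0.6584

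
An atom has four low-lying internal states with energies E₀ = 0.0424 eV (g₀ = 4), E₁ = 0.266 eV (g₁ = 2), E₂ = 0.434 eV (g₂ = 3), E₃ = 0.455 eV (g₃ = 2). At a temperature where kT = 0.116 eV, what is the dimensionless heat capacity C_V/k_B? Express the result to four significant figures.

0.6055

Eᵢ/kT = 0.365517, 2.29310, 3.74138, 3.92241.
Z = Σ gᵢe^(−Eᵢ/kT) = 4·e^(−0.365517) + 2·e^(−2.29310) + 3·e^(−3.74138) + 2·e^(−3.92241) = 2.77535 + 0.201906 + 0.0711640 + 0.0395867 = 3.08801.
⟨E⟩ = 0.0713336 eV, ⟨E²⟩ = 0.0132367 eV².
C_V/k_B = (⟨E²⟩ − ⟨E⟩²)/(kT)² = (0.0132367 − 0.00508848)/0.0134560 = 0.6055.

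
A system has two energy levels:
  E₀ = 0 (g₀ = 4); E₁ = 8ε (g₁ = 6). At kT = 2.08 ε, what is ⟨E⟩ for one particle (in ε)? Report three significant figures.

0.248 ε

Eᵢ/kT = 0, 3.8462.
Z = Σ gᵢe^(−Eᵢ/kT) = 4·e^(−0) + 6·e^(−3.8462) = 4.0000 + 0.12816 = 4.1282.
⟨E⟩ = Σ Eᵢ gᵢe^(−Eᵢ/kT) / Z = (0·4.0000 + 8·0.12816) / 4.1282 = 0.248 ε.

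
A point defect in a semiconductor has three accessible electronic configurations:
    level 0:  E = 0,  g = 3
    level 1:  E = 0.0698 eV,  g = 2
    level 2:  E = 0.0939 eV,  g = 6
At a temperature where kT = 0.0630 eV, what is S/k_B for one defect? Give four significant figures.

2.160

Eᵢ/kT = 0, 1.10794, 1.49048.
Z = Σ gᵢe^(−Eᵢ/kT) = 3·e^(−0) + 2·e^(−1.10794) + 6·e^(−1.49048) = 3.00000 + 0.660477 + 1.35159 = 5.01207.
⟨E⟩ = Σ EᵢPᵢ = 0.0345198 eV.
S/k_B = ln Z + ⟨E⟩/kT = ln(5.01207) + 0.0345198/0.0630 = 1.61185 + 0.547933 = 2.160.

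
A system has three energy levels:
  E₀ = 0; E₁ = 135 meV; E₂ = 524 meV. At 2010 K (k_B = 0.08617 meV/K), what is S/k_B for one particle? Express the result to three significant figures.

k_BT = 0.08617 × 2010 K = 173.20 meV.
Eᵢ/kT = 0, 0.77945, 3.0254.
Z = Σ e^(−Eᵢ/kT) = e^(−0) + e^(−0.77945) + e^(−3.0254) = 1.0000 + 0.45866 + 0.048538 = 1.5072.
⟨E⟩ = Σ EᵢPᵢ = 57.957 meV.
S/k_B = ln Z + ⟨E⟩/kT = ln(1.5072) + 57.957/173.20 = 0.41025 + 0.33462 = 0.745.

0.745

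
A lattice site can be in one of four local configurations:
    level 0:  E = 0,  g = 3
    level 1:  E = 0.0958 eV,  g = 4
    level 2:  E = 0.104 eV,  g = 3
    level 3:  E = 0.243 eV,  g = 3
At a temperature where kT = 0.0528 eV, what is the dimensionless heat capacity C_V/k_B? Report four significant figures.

Eᵢ/kT = 0, 1.81439, 1.96970, 4.60227.
Z = Σ gᵢe^(−Eᵢ/kT) = 3·e^(−0) + 4·e^(−1.81439) + 3·e^(−1.96970) + 3·e^(−4.60227) = 3.00000 + 0.651749 + 0.418496 + 0.0300871 = 4.10033.
⟨E⟩ = 0.0276252 eV, ⟨E²⟩ = 0.00299600 eV².
C_V/k_B = (⟨E²⟩ − ⟨E⟩²)/(kT)² = (0.00299600 − 0.000763152)/0.00278784 = 0.8009.

0.8009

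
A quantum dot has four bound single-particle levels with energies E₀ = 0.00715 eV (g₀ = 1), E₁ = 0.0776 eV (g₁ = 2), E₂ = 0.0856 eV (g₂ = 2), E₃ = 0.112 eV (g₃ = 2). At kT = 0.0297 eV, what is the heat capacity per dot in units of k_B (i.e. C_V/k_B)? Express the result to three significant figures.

1.45

Eᵢ/kT = 0.24074, 2.6128, 2.8822, 3.7710.
Z = Σ gᵢe^(−Eᵢ/kT) = 1·e^(−0.24074) + 2·e^(−2.6128) + 2·e^(−2.8822) + 2·e^(−3.7710) = 0.78605 + 0.14666 + 0.11202 + 0.046058 = 1.0908.
⟨E⟩ = 0.029106 eV, ⟨E²⟩ = 0.0021286 eV².
C_V/k_B = (⟨E²⟩ − ⟨E⟩²)/(kT)² = (0.0021286 − 0.00084716)/0.00088209 = 1.45.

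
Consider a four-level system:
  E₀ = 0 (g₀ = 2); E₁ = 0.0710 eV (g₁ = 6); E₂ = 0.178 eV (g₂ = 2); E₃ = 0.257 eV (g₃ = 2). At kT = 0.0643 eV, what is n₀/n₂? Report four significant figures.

n₀/n₂ = (g₀/g₂) exp[−(E₀−E₂)/kT] = (2/2) × exp(−(-0.178 eV)/(0.0643 eV)) = (2/2) × exp(2.76827) = 15.93.

15.93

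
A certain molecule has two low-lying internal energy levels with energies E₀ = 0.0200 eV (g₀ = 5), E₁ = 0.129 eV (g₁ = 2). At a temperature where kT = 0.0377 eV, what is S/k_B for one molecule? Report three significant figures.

1.69

Eᵢ/kT = 0.53050, 3.4218.
Z = Σ gᵢe^(−Eᵢ/kT) = 5·e^(−0.53050) + 2·e^(−3.4218) = 2.9416 + 0.065307 = 3.0069.
⟨E⟩ = Σ EᵢPᵢ = 0.022367 eV.
S/k_B = ln Z + ⟨E⟩/kT = ln(3.0069) + 0.022367/0.0377 = 1.1009 + 0.59329 = 1.69.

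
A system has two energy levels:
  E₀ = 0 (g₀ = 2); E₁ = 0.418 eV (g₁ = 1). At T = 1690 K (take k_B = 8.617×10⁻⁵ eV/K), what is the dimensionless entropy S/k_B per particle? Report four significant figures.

0.8002

k_BT = 8.617×10⁻⁵ × 1690 K = 0.145627 eV.
Eᵢ/kT = 0, 2.87035.
Z = Σ gᵢe^(−Eᵢ/kT) = 2·e^(−0) + 1·e^(−2.87035) = 2.00000 + 0.0566791 = 2.05668.
⟨E⟩ = Σ EᵢPᵢ = 0.0115195 eV.
S/k_B = ln Z + ⟨E⟩/kT = ln(2.05668) + 0.0115195/0.145627 = 0.721093 + 0.0791028 = 0.8002.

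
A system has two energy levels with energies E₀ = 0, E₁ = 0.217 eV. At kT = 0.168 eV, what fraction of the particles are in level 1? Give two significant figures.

0.22

Eᵢ/kT = 0, 1.292.
Z = Σ e^(−Eᵢ/kT) = e^(−0) + e^(−1.292) = 1.000 + 0.2747 = 1.275.
P₁ = e^(−E₁/kT) / Z = 0.2747/1.275 = 0.22.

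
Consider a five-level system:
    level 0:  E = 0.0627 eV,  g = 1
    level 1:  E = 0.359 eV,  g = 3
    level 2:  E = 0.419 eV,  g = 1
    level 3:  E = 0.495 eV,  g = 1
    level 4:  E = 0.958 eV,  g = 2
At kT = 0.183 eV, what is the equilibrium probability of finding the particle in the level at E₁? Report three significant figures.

Eᵢ/kT = 0.34262, 1.9617, 2.2896, 2.7049, 5.2350.
Z = Σ gᵢe^(−Eᵢ/kT) = 1·e^(−0.34262) + 3·e^(−1.9617) + 1·e^(−2.2896) + 1·e^(−2.7049) + 2·e^(−5.2350) = 0.70991 + 0.42186 + 0.10131 + 0.066877 + 0.010654 = 1.3106.
P₁ = g₁ e^(−E₁/kT) / Z = 0.42186/1.3106 = 0.322.

0.322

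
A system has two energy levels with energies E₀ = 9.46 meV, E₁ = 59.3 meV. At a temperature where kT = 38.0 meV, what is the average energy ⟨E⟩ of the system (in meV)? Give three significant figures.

Eᵢ/kT = 0.24895, 1.5605.
Z = Σ e^(−Eᵢ/kT) = e^(−0.24895) + e^(−1.5605) = 0.77962 + 0.21003 = 0.98965.
⟨E⟩ = Σ Eᵢ e^(−Eᵢ/kT) / Z = (9.46·0.77962 + 59.3·0.21003) / 0.98965 = 20.0 meV.

20.0 meV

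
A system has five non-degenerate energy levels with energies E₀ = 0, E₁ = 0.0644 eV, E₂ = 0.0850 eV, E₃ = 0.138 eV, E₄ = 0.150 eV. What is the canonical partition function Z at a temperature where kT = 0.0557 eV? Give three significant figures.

Eᵢ/kT = 0, 1.1562, 1.5260, 2.4776, 2.6930.
Z = Σ e^(−Eᵢ/kT) = e^(−0) + e^(−1.1562) + e^(−1.5260) + e^(−2.4776) + e^(−2.6930) = 1.0000 + 0.31468 + 0.21740 + 0.083944 + 0.067678 = 1.6837.

Z = 1.68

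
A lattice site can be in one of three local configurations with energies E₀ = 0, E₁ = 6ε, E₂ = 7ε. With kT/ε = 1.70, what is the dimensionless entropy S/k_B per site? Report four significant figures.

0.2077

Eᵢ/kT = 0, 3.52941, 4.11765.
Z = Σ e^(−Eᵢ/kT) = e^(−0) + e^(−3.52941) + e^(−4.11765) = 1.00000 + 0.0293222 + 0.0162827 = 1.04560.
⟨E⟩ = Σ EᵢPᵢ = 0.277269 ε.
S/k_B = ln Z + ⟨E⟩/kT = ln(1.04560) + 0.277269/1.70 = 0.0445909 + 0.163099 = 0.2077.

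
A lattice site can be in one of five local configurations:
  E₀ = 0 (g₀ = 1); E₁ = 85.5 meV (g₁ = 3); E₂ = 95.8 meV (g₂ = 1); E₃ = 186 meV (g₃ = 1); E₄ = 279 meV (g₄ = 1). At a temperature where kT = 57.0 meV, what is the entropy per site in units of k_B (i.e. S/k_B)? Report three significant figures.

1.42

Eᵢ/kT = 0, 1.5000, 1.6807, 3.2632, 4.8947.
Z = Σ gᵢe^(−Eᵢ/kT) = 1·e^(−0) + 3·e^(−1.5000) + 1·e^(−1.6807) + 1·e^(−3.2632) + 1·e^(−4.8947) = 1.0000 + 0.66939 + 0.18624 + 0.038266 + 0.0074862 = 1.9014.
⟨E⟩ = Σ EᵢPᵢ = 44.326 meV.
S/k_B = ln Z + ⟨E⟩/kT = ln(1.9014) + 44.326/57.0 = 0.64259 + 0.77765 = 1.42.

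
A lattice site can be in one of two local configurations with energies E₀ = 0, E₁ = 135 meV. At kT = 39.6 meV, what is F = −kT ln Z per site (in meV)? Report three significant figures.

Eᵢ/kT = 0, 3.4091.
Z = Σ e^(−Eᵢ/kT) = e^(−0) + e^(−3.4091) = 1.0000 + 0.033071 = 1.0331.
F = −kT ln Z = −39.6 × ln(1.0331) = −39.6 × 0.032564 = -1.29 meV.

-1.29 meV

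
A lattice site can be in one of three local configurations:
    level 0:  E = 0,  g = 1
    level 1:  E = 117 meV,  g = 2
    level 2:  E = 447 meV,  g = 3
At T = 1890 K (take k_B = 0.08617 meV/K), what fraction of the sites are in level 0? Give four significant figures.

0.4613

k_BT = 0.08617 × 1890 K = 162.861 meV.
Eᵢ/kT = 0, 0.718404, 2.74467.
Z = Σ gᵢe^(−Eᵢ/kT) = 1·e^(−0) + 2·e^(−0.718404) + 3·e^(−2.74467) = 1.00000 + 0.975059 + 0.192809 = 2.16787.
P₀ = g₀ e^(−E₀/kT) / Z = 1.00000/2.16787 = 0.4613.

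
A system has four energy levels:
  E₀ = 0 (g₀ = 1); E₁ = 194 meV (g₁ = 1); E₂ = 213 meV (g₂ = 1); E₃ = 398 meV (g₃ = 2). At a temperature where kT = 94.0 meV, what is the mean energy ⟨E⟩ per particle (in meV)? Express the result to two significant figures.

Eᵢ/kT = 0, 2.064, 2.266, 4.234.
Z = Σ gᵢe^(−Eᵢ/kT) = 1·e^(−0) + 1·e^(−2.064) + 1·e^(−2.266) + 2·e^(−4.234) = 1.000 + 0.1269 + 0.1037 + 0.02899 = 1.260.
⟨E⟩ = Σ Eᵢ gᵢe^(−Eᵢ/kT) / Z = (0·1.000 + 194·0.1269 + 213·0.1037 + 398·0.02899) / 1.260 = 46 meV.

46 meV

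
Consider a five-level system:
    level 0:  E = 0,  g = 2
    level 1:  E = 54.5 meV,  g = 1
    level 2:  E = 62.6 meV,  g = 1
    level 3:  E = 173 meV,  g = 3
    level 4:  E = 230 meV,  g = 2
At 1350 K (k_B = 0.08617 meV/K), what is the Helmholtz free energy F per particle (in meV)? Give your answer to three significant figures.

k_BT = 0.08617 × 1350 K = 116.33 meV.
Eᵢ/kT = 0, 0.46849, 0.53812, 1.4871, 1.9771.
Z = Σ gᵢe^(−Eᵢ/kT) = 2·e^(−0) + 1·e^(−0.46849) + 1·e^(−0.53812) + 3·e^(−1.4871) + 2·e^(−1.9771) = 2.0000 + 0.62595 + 0.58384 + 0.67808 + 0.27694 = 4.1648.
F = −kT ln Z = −116.33 × ln(4.1648) = −116.33 × 1.4267 = -166 meV.

-166 meV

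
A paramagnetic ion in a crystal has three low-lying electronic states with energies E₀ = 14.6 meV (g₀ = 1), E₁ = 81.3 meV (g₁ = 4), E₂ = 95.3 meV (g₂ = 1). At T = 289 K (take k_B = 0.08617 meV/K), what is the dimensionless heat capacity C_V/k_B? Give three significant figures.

k_BT = 0.08617 × 289 K = 24.903 meV.
Eᵢ/kT = 0.58627, 3.2647, 3.8268.
Z = Σ gᵢe^(−Eᵢ/kT) = 1·e^(−0.58627) + 4·e^(−3.2647) + 1·e^(−3.8268) = 0.55640 + 0.15283 + 0.021779 = 0.73101.
⟨E⟩ = 30.949 meV, ⟨E²⟩ = 1814.7 meV².
C_V/k_B = (⟨E²⟩ − ⟨E⟩²)/(kT)² = (1814.7 − 957.84)/620.16 = 1.38.

1.38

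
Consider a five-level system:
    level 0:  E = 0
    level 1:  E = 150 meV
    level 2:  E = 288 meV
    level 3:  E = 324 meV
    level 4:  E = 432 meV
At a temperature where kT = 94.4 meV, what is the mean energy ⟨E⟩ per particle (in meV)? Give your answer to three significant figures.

Eᵢ/kT = 0, 1.5890, 3.0508, 3.4322, 4.5763.
Z = Σ e^(−Eᵢ/kT) = e^(−0) + e^(−1.5890) + e^(−3.0508) + e^(−3.4322) + e^(−4.5763) = 1.0000 + 0.20413 + 0.047321 + 0.032316 + 0.010293 = 1.2941.
⟨E⟩ = Σ Eᵢ e^(−Eᵢ/kT) / Z = (0·1.0000 + 150·0.20413 + 288·0.047321 + 324·0.032316 + 432·0.010293) / 1.2941 = 45.7 meV.

45.7 meV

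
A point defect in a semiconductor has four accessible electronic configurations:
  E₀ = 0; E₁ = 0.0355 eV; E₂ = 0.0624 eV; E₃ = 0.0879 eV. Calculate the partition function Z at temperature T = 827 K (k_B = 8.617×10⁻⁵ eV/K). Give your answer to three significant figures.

k_BT = 8.617×10⁻⁵ × 827 K = 0.071263 eV.
Eᵢ/kT = 0, 0.49815, 0.87563, 1.2335.
Z = Σ e^(−Eᵢ/kT) = e^(−0) + e^(−0.49815) + e^(−0.87563) + e^(−1.2335) = 1.0000 + 0.60765 + 0.41660 + 0.29127 = 2.3155.

Z = 2.32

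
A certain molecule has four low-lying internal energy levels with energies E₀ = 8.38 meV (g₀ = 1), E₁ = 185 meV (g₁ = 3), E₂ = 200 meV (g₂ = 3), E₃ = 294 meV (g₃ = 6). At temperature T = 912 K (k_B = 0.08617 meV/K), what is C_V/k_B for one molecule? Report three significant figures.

k_BT = 0.08617 × 912 K = 78.587 meV.
Eᵢ/kT = 0.10663, 2.3541, 2.5450, 3.7411.
Z = Σ gᵢe^(−Eᵢ/kT) = 1·e^(−0.10663) + 3·e^(−2.3541) + 3·e^(−2.5450) + 6·e^(−3.7411) = 0.89886 + 0.28494 + 0.23542 + 0.14237 = 1.5616.
⟨E⟩ = 95.535 meV, ⟨E²⟩ = 20196 meV².
C_V/k_B = (⟨E²⟩ − ⟨E⟩²)/(kT)² = (20196 − 9126.9)/6175.9 = 1.79.

1.79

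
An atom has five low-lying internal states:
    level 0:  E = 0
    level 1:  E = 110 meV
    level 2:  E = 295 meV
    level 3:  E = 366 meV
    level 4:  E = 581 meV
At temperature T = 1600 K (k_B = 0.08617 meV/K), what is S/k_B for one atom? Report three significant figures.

1.02

k_BT = 0.08617 × 1600 K = 137.87 meV.
Eᵢ/kT = 0, 0.79785, 2.1397, 2.6547, 4.2141.
Z = Σ e^(−Eᵢ/kT) = e^(−0) + e^(−0.79785) + e^(−2.1397) + e^(−2.6547) + e^(−4.2141) = 1.0000 + 0.45030 + 0.11769 + 0.070320 + 0.014786 = 1.6531.
⟨E⟩ = Σ EᵢPᵢ = 71.731 meV.
S/k_B = ln Z + ⟨E⟩/kT = ln(1.6531) + 71.731/137.87 = 0.50265 + 0.52028 = 1.02.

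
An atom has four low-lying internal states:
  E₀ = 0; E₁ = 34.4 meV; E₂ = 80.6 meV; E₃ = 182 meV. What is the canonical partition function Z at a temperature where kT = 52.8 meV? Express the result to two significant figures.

Z = 1.8

Eᵢ/kT = 0, 0.6515, 1.527, 3.447.
Z = Σ e^(−Eᵢ/kT) = e^(−0) + e^(−0.6515) + e^(−1.527) + e^(−3.447) = 1.000 + 0.5213 + 0.2172 + 0.03184 = 1.770.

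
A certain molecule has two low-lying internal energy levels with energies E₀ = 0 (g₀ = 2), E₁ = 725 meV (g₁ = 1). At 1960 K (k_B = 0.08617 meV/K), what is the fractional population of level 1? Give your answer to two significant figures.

k_BT = 0.08617 × 1960 K = 168.9 meV.
Eᵢ/kT = 0, 4.292.
Z = Σ gᵢe^(−Eᵢ/kT) = 2·e^(−0) + 1·e^(−4.292) = 2.000 + 0.01368 = 2.014.
P₁ = g₁ e^(−E₁/kT) / Z = 0.01368/2.014 = 0.0068.

0.0068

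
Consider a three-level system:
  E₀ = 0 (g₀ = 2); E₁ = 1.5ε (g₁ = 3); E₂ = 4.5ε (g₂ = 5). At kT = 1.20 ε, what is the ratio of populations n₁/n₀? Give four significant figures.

0.4298

n₁/n₀ = (g₁/g₀) exp[−(E₁−E₀)/kT] = (3/2) × exp(−(1.5ε)/(1.20ε)) = (3/2) × exp(-1.25000) = 0.4298.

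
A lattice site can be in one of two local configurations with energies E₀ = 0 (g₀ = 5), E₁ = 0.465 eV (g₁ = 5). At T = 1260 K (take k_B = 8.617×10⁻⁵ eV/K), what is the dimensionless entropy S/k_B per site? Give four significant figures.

1.681

k_BT = 8.617×10⁻⁵ × 1260 K = 0.108574 eV.
Eᵢ/kT = 0, 4.28279.
Z = Σ gᵢe^(−Eᵢ/kT) = 5·e^(−0) + 5·e^(−4.28279) = 5.00000 + 0.0690205 = 5.06902.
⟨E⟩ = Σ EᵢPᵢ = 0.00633151 eV.
S/k_B = ln Z + ⟨E⟩/kT = ln(5.06902) + 0.00633151/0.108574 = 1.62315 + 0.0583152 = 1.681.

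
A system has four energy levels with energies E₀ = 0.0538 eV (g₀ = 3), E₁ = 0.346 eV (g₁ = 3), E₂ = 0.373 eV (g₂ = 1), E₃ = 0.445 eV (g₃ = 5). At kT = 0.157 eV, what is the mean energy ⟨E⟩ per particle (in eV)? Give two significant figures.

Eᵢ/kT = 0.3427, 2.204, 2.376, 2.834.
Z = Σ gᵢe^(−Eᵢ/kT) = 3·e^(−0.3427) + 3·e^(−2.204) + 1·e^(−2.376) + 5·e^(−2.834) = 2.130 + 0.3311 + 0.09292 + 0.2939 = 2.848.
⟨E⟩ = Σ Eᵢ gᵢe^(−Eᵢ/kT) / Z = (0.0538·2.130 + 0.346·0.3311 + 0.373·0.09292 + 0.445·0.2939) / 2.848 = 0.14 eV.

0.14 eV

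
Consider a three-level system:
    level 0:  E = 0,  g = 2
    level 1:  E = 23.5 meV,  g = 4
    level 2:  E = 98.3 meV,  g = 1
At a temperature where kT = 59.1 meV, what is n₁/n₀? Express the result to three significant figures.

n₁/n₀ = (g₁/g₀) exp[−(E₁−E₀)/kT] = (4/2) × exp(−(23.5 meV)/(59.1 meV)) = (4/2) × exp(-0.39763) = 1.34.

1.34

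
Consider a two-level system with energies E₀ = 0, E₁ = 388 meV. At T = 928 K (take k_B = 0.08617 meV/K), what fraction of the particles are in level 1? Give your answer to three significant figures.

0.00775

k_BT = 0.08617 × 928 K = 79.966 meV.
Eᵢ/kT = 0, 4.8521.
Z = Σ e^(−Eᵢ/kT) = e^(−0) + e^(−4.8521) = 1.0000 + 0.0078120 = 1.0078.
P₁ = e^(−E₁/kT) / Z = 0.0078120/1.0078 = 0.00775.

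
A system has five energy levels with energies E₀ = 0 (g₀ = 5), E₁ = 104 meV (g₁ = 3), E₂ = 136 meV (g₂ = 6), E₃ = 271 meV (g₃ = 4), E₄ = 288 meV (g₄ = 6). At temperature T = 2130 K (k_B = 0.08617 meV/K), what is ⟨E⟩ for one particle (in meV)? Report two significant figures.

100 meV

k_BT = 0.08617 × 2130 K = 183.5 meV.
Eᵢ/kT = 0, 0.5668, 0.7411, 1.477, 1.569.
Z = Σ gᵢe^(−Eᵢ/kT) = 5·e^(−0) + 3·e^(−0.5668) + 6·e^(−0.7411) + 4·e^(−1.477) + 6·e^(−1.569) = 5.000 + 1.702 + 2.860 + 0.9133 + 1.250 = 11.73.
⟨E⟩ = Σ Eᵢ gᵢe^(−Eᵢ/kT) / Z = (0·5.000 + 104·1.702 + 136·2.860 + 271·0.9133 + 288·1.250) / 11.73 = 100 meV.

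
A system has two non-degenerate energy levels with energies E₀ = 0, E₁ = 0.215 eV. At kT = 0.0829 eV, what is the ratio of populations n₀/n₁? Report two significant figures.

n₀/n₁ = exp[−(E₀−E₁)/kT] = exp(−(-0.215 eV)/(0.0829 eV)) = exp(2.593) = 13.

13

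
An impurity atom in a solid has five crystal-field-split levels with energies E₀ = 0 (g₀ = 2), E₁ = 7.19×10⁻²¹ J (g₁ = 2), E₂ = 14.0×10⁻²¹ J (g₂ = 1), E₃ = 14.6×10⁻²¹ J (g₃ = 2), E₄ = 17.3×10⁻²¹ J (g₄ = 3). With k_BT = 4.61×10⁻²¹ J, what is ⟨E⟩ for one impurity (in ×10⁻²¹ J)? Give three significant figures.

Eᵢ/kT = 0, 1.5597, 3.0369, 3.1670, 3.7527.
Z = Σ gᵢe^(−Eᵢ/kT) = 2·e^(−0) + 2·e^(−1.5597) + 1·e^(−3.0369) + 2·e^(−3.1670) + 3·e^(−3.7527) = 2.0000 + 0.42040 + 0.047983 + 0.084260 + 0.070363 = 2.6230.
⟨E⟩ = Σ Eᵢ gᵢe^(−Eᵢ/kT) / Z = (0·2.0000 + 7.19·0.42040 + 14.0·0.047983 + 14.6·0.084260 + 17.3·0.070363) / 2.6230 = 2.34 ×10⁻²¹ J.

2.34 ×10⁻²¹ J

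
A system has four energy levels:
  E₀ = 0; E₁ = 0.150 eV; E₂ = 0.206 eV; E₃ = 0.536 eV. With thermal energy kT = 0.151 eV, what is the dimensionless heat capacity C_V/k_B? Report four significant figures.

Eᵢ/kT = 0, 0.993377, 1.36424, 3.54967.
Z = Σ e^(−Eᵢ/kT) = e^(−0) + e^(−0.993377) + e^(−1.36424) + e^(−3.54967) = 1.00000 + 0.370324 + 0.255575 + 0.0287341 = 1.65463.
⟨E⟩ = 0.0746986 eV, ⟨E²⟩ = 0.0165796 eV².
C_V/k_B = (⟨E²⟩ − ⟨E⟩²)/(kT)² = (0.0165796 − 0.00557988)/0.0228010 = 0.4824.

0.4824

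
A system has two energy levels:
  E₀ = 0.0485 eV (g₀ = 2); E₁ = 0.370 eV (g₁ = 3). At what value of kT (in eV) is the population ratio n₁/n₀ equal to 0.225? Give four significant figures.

0.1695 eV

n₁/n₀ = (g₁/g₀) exp[−(E₁−E₀)/kT] = 0.225.
⇒ (E₁−E₀)/kT = ln((3/2)/0.225) = ln(6.66667) = 1.89712.
kT = 0.3215 eV / 1.89712 = 0.1695 eV.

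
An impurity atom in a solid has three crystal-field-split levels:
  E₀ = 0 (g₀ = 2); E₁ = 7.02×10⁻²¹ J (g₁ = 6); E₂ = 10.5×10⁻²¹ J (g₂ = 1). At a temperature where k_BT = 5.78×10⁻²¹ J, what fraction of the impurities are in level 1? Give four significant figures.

0.4516

Eᵢ/kT = 0, 1.21453, 1.81661.
Z = Σ gᵢe^(−Eᵢ/kT) = 2·e^(−0) + 6·e^(−1.21453) + 1·e^(−1.81661) = 2.00000 + 1.78110 + 0.162576 = 3.94368.
P₁ = g₁ e^(−E₁/kT) / Z = 1.78110/3.94368 = 0.4516.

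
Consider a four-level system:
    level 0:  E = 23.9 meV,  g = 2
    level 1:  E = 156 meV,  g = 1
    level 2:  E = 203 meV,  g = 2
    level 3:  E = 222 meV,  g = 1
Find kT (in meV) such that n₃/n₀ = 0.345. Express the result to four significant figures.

533.9 meV

n₃/n₀ = (g₃/g₀) exp[−(E₃−E₀)/kT] = 0.345.
⇒ (E₃−E₀)/kT = ln((1/2)/0.345) = ln(1.44928) = 0.371067.
kT = 198.1 meV / 0.371067 = 533.9 meV.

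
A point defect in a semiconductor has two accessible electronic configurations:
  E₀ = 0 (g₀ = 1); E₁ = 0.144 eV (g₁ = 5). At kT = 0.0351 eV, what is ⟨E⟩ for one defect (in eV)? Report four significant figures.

0.01099 eV

Eᵢ/kT = 0, 4.10256.
Z = Σ gᵢe^(−Eᵢ/kT) = 1·e^(−0) + 5·e^(−4.10256) = 1.00000 + 0.0826515 = 1.08265.
⟨E⟩ = Σ Eᵢ gᵢe^(−Eᵢ/kT) / Z = (0·1.00000 + 0.144·0.0826515) / 1.08265 = 0.01099 eV.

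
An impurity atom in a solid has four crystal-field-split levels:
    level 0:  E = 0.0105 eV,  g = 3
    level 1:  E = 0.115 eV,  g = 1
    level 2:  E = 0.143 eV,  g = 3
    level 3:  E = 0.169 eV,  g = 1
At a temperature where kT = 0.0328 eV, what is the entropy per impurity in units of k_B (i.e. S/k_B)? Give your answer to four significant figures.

1.256

Eᵢ/kT = 0.320122, 3.50610, 4.35976, 5.15244.
Z = Σ gᵢe^(−Eᵢ/kT) = 3·e^(−0.320122) + 1·e^(−3.50610) + 3·e^(−4.35976) + 1·e^(−5.15244) = 2.17818 + 0.0300137 + 0.0383444 + 0.00578527 = 2.25232.
⟨E⟩ = Σ EᵢPᵢ = 0.0145554 eV.
S/k_B = ln Z + ⟨E⟩/kT = ln(2.25232) + 0.0145554/0.0328 = 0.811961 + 0.443762 = 1.256.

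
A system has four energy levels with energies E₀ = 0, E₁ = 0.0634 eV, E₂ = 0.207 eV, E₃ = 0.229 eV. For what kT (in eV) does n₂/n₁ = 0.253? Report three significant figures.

n₂/n₁ = exp[−(E₂−E₁)/kT] = 0.253.
⇒ (E₂−E₁)/kT = ln(1/0.253) = ln(3.9526) = 1.3744.
kT = 0.1436 eV / 1.3744 = 0.104 eV.

0.104 eV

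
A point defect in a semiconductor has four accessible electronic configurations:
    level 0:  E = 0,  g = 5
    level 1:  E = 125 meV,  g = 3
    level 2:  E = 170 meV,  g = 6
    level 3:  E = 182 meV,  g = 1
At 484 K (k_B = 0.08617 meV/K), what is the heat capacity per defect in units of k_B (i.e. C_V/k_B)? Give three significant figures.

k_BT = 0.08617 × 484 K = 41.706 meV.
Eᵢ/kT = 0, 2.9972, 4.0762, 4.3639.
Z = Σ gᵢe^(−Eᵢ/kT) = 5·e^(−0) + 3·e^(−2.9972) + 6·e^(−4.0762) + 1·e^(−4.3639) = 5.0000 + 0.14978 + 0.10183 + 0.012729 = 5.2643.
⟨E⟩ = 7.2850 meV, ⟨E²⟩ = 1083.7 meV².
C_V/k_B = (⟨E²⟩ − ⟨E⟩²)/(kT)² = (1083.7 − 53.071)/1739.4 = 0.593.

0.593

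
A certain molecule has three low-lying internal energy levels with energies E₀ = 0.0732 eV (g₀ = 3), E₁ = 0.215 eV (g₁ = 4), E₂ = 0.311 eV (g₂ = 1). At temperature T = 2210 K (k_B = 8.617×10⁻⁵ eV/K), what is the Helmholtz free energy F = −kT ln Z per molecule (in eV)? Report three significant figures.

-0.240 eV

k_BT = 8.617×10⁻⁵ × 2210 K = 0.19044 eV.
Eᵢ/kT = 0.38437, 1.1290, 1.6331.
Z = Σ gᵢe^(−Eᵢ/kT) = 3·e^(−0.38437) + 4·e^(−1.1290) + 1·e^(−1.6331) = 2.0426 + 1.2934 + 0.19532 = 3.5313.
F = −kT ln Z = −0.19044 × ln(3.5313) = −0.19044 × 1.2617 = -0.240 eV.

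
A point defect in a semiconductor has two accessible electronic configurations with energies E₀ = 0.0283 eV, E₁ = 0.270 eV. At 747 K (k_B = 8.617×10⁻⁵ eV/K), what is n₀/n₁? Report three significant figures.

k_BT = 8.617×10⁻⁵ × 747 K = 0.064369 eV.
n₀/n₁ = exp[−(E₀−E₁)/kT] = exp(−(-0.2417 eV)/(0.064369 eV)) = exp(3.7549) = 42.7.

42.7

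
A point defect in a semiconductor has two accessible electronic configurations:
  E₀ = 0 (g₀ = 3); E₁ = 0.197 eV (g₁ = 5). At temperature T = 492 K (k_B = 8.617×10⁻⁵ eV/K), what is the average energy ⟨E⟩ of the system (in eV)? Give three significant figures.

k_BT = 8.617×10⁻⁵ × 492 K = 0.042396 eV.
Eᵢ/kT = 0, 4.6467.
Z = Σ gᵢe^(−Eᵢ/kT) = 3·e^(−0) + 5·e^(−4.6467) = 3.0000 + 0.047966 = 3.0480.
⟨E⟩ = Σ Eᵢ gᵢe^(−Eᵢ/kT) / Z = (0·3.0000 + 0.197·0.047966) / 3.0480 = 0.00310 eV.

0.00310 eV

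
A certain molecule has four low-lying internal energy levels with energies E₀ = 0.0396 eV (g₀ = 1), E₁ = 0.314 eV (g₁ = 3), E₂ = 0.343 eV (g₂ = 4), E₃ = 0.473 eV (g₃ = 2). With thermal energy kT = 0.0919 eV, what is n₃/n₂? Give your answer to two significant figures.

n₃/n₂ = (g₃/g₂) exp[−(E₃−E₂)/kT] = (2/4) × exp(−(0.130 eV)/(0.0919 eV)) = (2/4) × exp(-1.415) = 0.12.

0.12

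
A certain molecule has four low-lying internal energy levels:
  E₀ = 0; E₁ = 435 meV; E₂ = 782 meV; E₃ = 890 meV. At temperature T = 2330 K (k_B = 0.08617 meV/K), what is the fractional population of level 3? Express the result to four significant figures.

k_BT = 0.08617 × 2330 K = 200.776 meV.
Eᵢ/kT = 0, 2.16659, 3.89489, 4.43280.
Z = Σ e^(−Eᵢ/kT) = e^(−0) + e^(−2.16659) + e^(−3.89489) + e^(−4.43280) = 1.00000 + 0.114568 + 0.0203456 + 0.0118812 = 1.14679.
P₃ = e^(−E₃/kT) / Z = 0.0118812/1.14679 = 0.01036.

0.01036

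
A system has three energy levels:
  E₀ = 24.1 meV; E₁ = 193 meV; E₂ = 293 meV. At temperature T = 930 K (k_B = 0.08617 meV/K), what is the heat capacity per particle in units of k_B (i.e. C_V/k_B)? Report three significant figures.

k_BT = 0.08617 × 930 K = 80.138 meV.
Eᵢ/kT = 0.30073, 2.4083, 3.6562.
Z = Σ e^(−Eᵢ/kT) = e^(−0.30073) + e^(−2.4083) + e^(−3.6562) = 0.74028 + 0.089968 + 0.025830 = 0.85608.
⟨E⟩ = 49.964 meV, ⟨E²⟩ = 7007.1 meV².
C_V/k_B = (⟨E²⟩ − ⟨E⟩²)/(kT)² = (7007.1 − 2496.4)/6422.1 = 0.702.

0.702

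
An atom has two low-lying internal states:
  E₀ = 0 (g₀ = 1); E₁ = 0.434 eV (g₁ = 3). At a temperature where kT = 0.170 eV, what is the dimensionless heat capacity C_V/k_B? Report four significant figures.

Eᵢ/kT = 0, 2.55294.
Z = Σ gᵢe^(−Eᵢ/kT) = 1·e^(−0) + 3·e^(−2.55294) = 1.00000 + 0.233557 = 1.23356.
⟨E⟩ = 0.0821717 eV, ⟨E²⟩ = 0.0356625 eV².
C_V/k_B = (⟨E²⟩ − ⟨E⟩²)/(kT)² = (0.0356625 − 0.00675219)/0.0289000 = 1.000.

1.000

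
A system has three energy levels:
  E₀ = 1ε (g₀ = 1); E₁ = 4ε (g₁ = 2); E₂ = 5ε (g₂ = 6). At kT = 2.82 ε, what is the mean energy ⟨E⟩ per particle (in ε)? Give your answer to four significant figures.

Eᵢ/kT = 0.354610, 1.41844, 1.77305.
Z = Σ gᵢe^(−Eᵢ/kT) = 1·e^(−0.354610) + 2·e^(−1.41844) + 6·e^(−1.77305) = 0.701447 + 0.484183 + 1.01889 = 2.20452.
⟨E⟩ = Σ Eᵢ gᵢe^(−Eᵢ/kT) / Z = (1·0.701447 + 4·0.484183 + 5·1.01889) / 2.20452 = 3.508 ε.

3.508 ε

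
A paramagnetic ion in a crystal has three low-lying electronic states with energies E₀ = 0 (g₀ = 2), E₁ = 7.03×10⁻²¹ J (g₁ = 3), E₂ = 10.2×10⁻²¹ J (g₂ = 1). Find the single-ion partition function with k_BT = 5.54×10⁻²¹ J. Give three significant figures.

Z = 3.00

Eᵢ/kT = 0, 1.2690, 1.8412.
Z = Σ gᵢe^(−Eᵢ/kT) = 2·e^(−0) + 3·e^(−1.2690) + 1·e^(−1.8412) = 2.0000 + 0.84334 + 0.15863 = 3.0020.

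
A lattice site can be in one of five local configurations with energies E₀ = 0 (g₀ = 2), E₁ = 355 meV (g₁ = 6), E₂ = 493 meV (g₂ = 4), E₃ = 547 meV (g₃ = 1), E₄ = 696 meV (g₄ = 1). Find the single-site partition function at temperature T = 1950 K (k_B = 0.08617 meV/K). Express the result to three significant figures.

Z = 2.99

k_BT = 0.08617 × 1950 K = 168.03 meV.
Eᵢ/kT = 0, 2.1127, 2.9340, 3.2554, 4.1421.
Z = Σ gᵢe^(−Eᵢ/kT) = 2·e^(−0) + 6·e^(−2.1127) + 4·e^(−2.9340) + 1·e^(−3.2554) + 1·e^(−4.1421) = 2.0000 + 0.72547 + 0.21274 + 0.038565 + 0.015889 = 2.9927.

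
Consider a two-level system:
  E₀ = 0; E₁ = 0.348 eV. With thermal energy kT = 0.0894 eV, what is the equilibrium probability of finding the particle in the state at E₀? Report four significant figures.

Eᵢ/kT = 0, 3.89262.
Z = Σ e^(−Eᵢ/kT) = e^(−0) + e^(−3.89262) = 1.00000 + 0.0203918 = 1.02039.
P₀ = e^(−E₀/kT) / Z = 1.00000/1.02039 = 0.9800.

0.9800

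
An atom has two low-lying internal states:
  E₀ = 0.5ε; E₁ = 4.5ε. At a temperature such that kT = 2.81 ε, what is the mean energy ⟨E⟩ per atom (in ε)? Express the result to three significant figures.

1.28 ε

Eᵢ/kT = 0.17794, 1.6014.
Z = Σ e^(−Eᵢ/kT) = e^(−0.17794) + e^(−1.6014) = 0.83699 + 0.20161 = 1.0386.
⟨E⟩ = Σ Eᵢ e^(−Eᵢ/kT) / Z = (0.5·0.83699 + 4.5·0.20161) / 1.0386 = 1.28 ε.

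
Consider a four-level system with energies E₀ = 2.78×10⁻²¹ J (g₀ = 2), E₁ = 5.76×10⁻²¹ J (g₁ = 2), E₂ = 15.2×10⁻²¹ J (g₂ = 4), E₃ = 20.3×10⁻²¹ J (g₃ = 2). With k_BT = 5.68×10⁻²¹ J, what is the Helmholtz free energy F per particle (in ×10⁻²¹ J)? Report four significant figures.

Eᵢ/kT = 0.489437, 1.01408, 2.67606, 3.57394.
Z = Σ gᵢe^(−Eᵢ/kT) = 2·e^(−0.489437) + 2·e^(−1.01408) + 4·e^(−2.67606) + 2·e^(−3.57394) = 1.22594 + 0.725472 + 0.275335 + 0.0560903 = 2.28284.
F = −kT ln Z = −5.68 × ln(2.28284) = −5.68 × 0.825420 = -4.688 ×10⁻²¹ J.

-4.688 ×10⁻²¹ J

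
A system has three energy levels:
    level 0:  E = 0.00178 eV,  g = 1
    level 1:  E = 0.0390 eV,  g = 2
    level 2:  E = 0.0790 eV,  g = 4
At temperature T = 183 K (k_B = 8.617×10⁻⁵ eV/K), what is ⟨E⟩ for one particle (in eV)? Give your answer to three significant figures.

k_BT = 8.617×10⁻⁵ × 183 K = 0.015769 eV.
Eᵢ/kT = 0.11288, 2.4732, 5.0098.
Z = Σ gᵢe^(−Eᵢ/kT) = 1·e^(−0.11288) + 2·e^(−2.4732) + 4·e^(−5.0098) = 0.89326 + 0.16863 + 0.026689 = 1.0886.
⟨E⟩ = Σ Eᵢ gᵢe^(−Eᵢ/kT) / Z = (0.00178·0.89326 + 0.0390·0.16863 + 0.0790·0.026689) / 1.0886 = 0.00944 eV.

0.00944 eV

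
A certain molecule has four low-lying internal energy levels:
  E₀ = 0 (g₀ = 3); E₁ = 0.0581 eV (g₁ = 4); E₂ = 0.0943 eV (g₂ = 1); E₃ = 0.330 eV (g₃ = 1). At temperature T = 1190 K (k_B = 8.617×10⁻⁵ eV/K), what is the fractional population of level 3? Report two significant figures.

k_BT = 8.617×10⁻⁵ × 1190 K = 0.1025 eV.
Eᵢ/kT = 0, 0.5668, 0.9200, 3.220.
Z = Σ gᵢe^(−Eᵢ/kT) = 3·e^(−0) + 4·e^(−0.5668) + 1·e^(−0.9200) + 1·e^(−3.220) = 3.000 + 2.269 + 0.3985 + 0.03996 = 5.707.
P₃ = g₃ e^(−E₃/kT) / Z = 0.03996/5.707 = 0.0070.

0.0070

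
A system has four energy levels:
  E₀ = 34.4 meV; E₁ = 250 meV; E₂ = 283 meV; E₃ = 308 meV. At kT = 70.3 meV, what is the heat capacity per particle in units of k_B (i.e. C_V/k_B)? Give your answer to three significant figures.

0.926

Eᵢ/kT = 0.48933, 3.5562, 4.0256, 4.3812.
Z = Σ e^(−Eᵢ/kT) = e^(−0.48933) + e^(−3.5562) + e^(−4.0256) + e^(−4.3812) = 0.61304 + 0.028547 + 0.017853 + 0.012510 = 0.67195.
⟨E⟩ = 55.258 meV, ⟨E²⟩ = 7628.9 meV².
C_V/k_B = (⟨E²⟩ − ⟨E⟩²)/(kT)² = (7628.9 − 3053.4)/4942.1 = 0.926.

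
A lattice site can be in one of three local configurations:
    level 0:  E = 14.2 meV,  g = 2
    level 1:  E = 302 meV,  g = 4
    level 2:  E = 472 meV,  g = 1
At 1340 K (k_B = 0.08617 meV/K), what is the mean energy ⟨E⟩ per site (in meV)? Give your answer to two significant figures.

k_BT = 0.08617 × 1340 K = 115.5 meV.
Eᵢ/kT = 0.1229, 2.615, 4.087.
Z = Σ gᵢe^(−Eᵢ/kT) = 2·e^(−0.1229) + 4·e^(−2.615) + 1·e^(−4.087) = 1.769 + 0.2927 + 0.01679 = 2.078.
⟨E⟩ = Σ Eᵢ gᵢe^(−Eᵢ/kT) / Z = (14.2·1.769 + 302·0.2927 + 472·0.01679) / 2.078 = 58 meV.

58 meV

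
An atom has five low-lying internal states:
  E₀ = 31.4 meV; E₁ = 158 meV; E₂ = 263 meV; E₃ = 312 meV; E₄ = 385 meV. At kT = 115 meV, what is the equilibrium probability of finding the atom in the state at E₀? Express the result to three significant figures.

Eᵢ/kT = 0.27304, 1.3739, 2.2870, 2.7130, 3.3478.
Z = Σ e^(−Eᵢ/kT) = e^(−0.27304) + e^(−1.3739) + e^(−2.2870) + e^(−2.7130) + e^(−3.3478) = 0.76106 + 0.25312 + 0.10157 + 0.066337 + 0.035162 = 1.2172.
P₀ = e^(−E₀/kT) / Z = 0.76106/1.2172 = 0.625.

0.625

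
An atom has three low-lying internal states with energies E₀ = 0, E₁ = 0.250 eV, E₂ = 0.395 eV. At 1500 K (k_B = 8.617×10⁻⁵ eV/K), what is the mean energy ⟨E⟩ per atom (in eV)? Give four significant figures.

k_BT = 8.617×10⁻⁵ × 1500 K = 0.129255 eV.
Eᵢ/kT = 0, 1.93416, 3.05597.
Z = Σ e^(−Eᵢ/kT) = e^(−0) + e^(−1.93416) + e^(−3.05597) = 1.00000 + 0.144546 + 0.0470770 = 1.19162.
⟨E⟩ = Σ Eᵢ e^(−Eᵢ/kT) / Z = (0·1.00000 + 0.250·0.144546 + 0.395·0.0470770) / 1.19162 = 0.04593 eV.

0.04593 eV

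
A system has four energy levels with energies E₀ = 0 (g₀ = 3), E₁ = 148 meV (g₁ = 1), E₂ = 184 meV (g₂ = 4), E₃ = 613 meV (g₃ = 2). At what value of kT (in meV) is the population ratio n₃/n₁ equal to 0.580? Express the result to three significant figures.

376 meV

n₃/n₁ = (g₃/g₁) exp[−(E₃−E₁)/kT] = 0.580.
⇒ (E₃−E₁)/kT = ln((2/1)/0.580) = ln(3.4483) = 1.2379.
kT = 465 meV / 1.2379 = 376 meV.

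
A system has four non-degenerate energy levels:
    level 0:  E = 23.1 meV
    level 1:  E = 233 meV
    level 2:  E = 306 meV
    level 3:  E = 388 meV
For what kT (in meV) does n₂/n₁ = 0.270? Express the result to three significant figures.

55.8 meV

n₂/n₁ = exp[−(E₂−E₁)/kT] = 0.270.
⇒ (E₂−E₁)/kT = ln(1/0.270) = ln(3.7037) = 1.3093.
kT = 73 meV / 1.3093 = 55.8 meV.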